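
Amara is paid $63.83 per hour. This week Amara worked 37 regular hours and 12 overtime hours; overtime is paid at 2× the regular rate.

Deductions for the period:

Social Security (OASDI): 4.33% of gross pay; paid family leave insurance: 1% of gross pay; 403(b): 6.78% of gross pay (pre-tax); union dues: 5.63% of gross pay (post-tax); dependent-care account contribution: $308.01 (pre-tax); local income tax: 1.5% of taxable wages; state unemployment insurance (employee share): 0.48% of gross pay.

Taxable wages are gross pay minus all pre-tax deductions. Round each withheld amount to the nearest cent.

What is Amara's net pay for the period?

$2826.38

Regular pay: 37 × $63.83 = $2361.71
Overtime pay: 12 × $63.83 × 2 = $1531.92
Gross pay = $2361.71 + $1531.92 = $3893.63
Dependent-care account contribution: $308.01
403(b): $3893.63 × 0.0678 = $263.99
Pre-tax total = $308.01 + $263.99 = $572.00
Taxable wages = $3893.63 − $572.00 = $3321.63
Local income tax: $3321.63 × 0.015 = $49.82
Paid family leave insurance: $3893.63 × 0.01 = $38.94
State unemployment insurance (employee share): $3893.63 × 0.0048 = $18.69
Social Security (OASDI): $3893.63 × 0.0433 = $168.59
Union dues: $3893.63 × 0.0563 = $219.21
Total deductions = $308.01 + $263.99 + $49.82 + $38.94 + $18.69 + $168.59 + $219.21 = $1067.25
Net pay = $3893.63 − $1067.25 = $2826.38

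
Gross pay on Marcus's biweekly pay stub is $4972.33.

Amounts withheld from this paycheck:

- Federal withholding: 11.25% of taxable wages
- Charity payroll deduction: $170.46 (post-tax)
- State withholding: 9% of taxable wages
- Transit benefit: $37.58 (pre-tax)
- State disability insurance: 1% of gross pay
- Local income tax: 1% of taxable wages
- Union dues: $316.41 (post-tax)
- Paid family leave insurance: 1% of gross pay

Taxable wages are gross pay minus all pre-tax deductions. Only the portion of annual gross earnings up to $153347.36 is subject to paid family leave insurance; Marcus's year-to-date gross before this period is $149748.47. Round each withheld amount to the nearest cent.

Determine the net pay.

Transit benefit: $37.58
Taxable wages = $4972.33 − $37.58 = $4934.75
State withholding: $4934.75 × 0.09 = $444.13
Federal withholding: $4934.75 × 0.1125 = $555.16
Local income tax: $4934.75 × 0.01 = $49.35
State disability insurance: $4972.33 × 0.01 = $49.72
Paid family leave insurance: only $153347.36 − $149748.47 = $3598.89 of this check is subject → $3598.89 × 0.01 = $35.99
Charity payroll deduction: $170.46
Union dues: $316.41
Total deductions = $37.58 + $444.13 + $555.16 + $49.35 + $49.72 + $35.99 + $170.46 + $316.41 = $1658.80
Net pay = $4972.33 − $1658.80 = $3313.53

$3313.53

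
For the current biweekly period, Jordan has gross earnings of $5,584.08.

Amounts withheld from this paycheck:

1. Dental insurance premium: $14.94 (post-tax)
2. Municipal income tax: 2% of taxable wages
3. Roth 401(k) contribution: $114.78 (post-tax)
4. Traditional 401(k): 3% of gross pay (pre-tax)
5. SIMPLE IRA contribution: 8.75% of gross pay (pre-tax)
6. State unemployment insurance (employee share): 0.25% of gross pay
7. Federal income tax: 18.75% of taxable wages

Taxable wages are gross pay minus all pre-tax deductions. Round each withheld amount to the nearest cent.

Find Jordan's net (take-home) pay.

$3,761.72

SIMPLE IRA contribution: $5,584.08 × 0.0875 = $488.61
Traditional 401(k): $5,584.08 × 0.03 = $167.52
Pre-tax total = $488.61 + $167.52 = $656.13
Taxable wages = $5,584.08 − $656.13 = $4,927.95
Municipal income tax: $4,927.95 × 0.02 = $98.56
Federal income tax: $4,927.95 × 0.1875 = $923.99
State unemployment insurance (employee share): $5,584.08 × 0.0025 = $13.96
Dental insurance premium: $14.94
Roth 401(k) contribution: $114.78
Total deductions = $488.61 + $167.52 + $98.56 + $923.99 + $13.96 + $14.94 + $114.78 = $1,822.36
Net pay = $5,584.08 − $1,822.36 = $3,761.72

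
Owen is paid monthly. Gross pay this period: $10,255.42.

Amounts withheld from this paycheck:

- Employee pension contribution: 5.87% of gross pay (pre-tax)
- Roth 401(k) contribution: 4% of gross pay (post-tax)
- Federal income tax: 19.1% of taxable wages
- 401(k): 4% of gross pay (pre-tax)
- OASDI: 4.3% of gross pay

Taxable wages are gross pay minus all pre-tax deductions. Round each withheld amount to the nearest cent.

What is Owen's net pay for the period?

401(k): $10,255.42 × 0.04 = $410.22
Employee pension contribution: $10,255.42 × 0.0587 = $601.99
Pre-tax total = $410.22 + $601.99 = $1,012.21
Taxable wages = $10,255.42 − $1,012.21 = $9,243.21
Federal income tax: $9,243.21 × 0.191 = $1,765.45
OASDI: $10,255.42 × 0.043 = $440.98
Roth 401(k) contribution: $10,255.42 × 0.04 = $410.22
Total deductions = $410.22 + $601.99 + $1,765.45 + $440.98 + $410.22 = $3,628.86
Net pay = $10,255.42 − $3,628.86 = $6,626.56

$6,626.56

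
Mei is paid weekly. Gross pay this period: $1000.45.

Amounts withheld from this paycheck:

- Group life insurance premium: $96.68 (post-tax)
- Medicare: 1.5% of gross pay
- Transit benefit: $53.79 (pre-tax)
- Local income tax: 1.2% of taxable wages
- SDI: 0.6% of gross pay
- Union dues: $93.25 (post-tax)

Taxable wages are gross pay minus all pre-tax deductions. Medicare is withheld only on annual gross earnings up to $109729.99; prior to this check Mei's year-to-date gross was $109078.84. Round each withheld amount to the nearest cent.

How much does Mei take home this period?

Transit benefit: $53.79
Taxable wages = $1000.45 − $53.79 = $946.66
Local income tax: $946.66 × 0.012 = $11.36
Medicare: only $109729.99 − $109078.84 = $651.15 of this check is subject → $651.15 × 0.015 = $9.77
SDI: $1000.45 × 0.006 = $6.00
Union dues: $93.25
Group life insurance premium: $96.68
Total deductions = $53.79 + $11.36 + $9.77 + $6.00 + $93.25 + $96.68 = $270.85
Net pay = $1000.45 − $270.85 = $729.60

$729.60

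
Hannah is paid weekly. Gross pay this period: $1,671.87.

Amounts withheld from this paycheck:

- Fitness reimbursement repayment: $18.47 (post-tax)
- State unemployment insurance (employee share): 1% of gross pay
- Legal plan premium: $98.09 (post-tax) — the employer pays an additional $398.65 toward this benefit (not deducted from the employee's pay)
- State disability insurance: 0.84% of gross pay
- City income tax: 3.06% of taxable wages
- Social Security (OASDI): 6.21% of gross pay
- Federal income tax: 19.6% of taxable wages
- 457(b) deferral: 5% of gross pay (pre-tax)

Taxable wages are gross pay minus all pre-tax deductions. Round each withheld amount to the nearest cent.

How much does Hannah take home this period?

457(b) deferral: $1,671.87 × 0.05 = $83.59
Taxable wages = $1,671.87 − $83.59 = $1,588.28
Federal income tax: $1,588.28 × 0.196 = $311.30
City income tax: $1,588.28 × 0.0306 = $48.60
State disability insurance: $1,671.87 × 0.0084 = $14.04
State unemployment insurance (employee share): $1,671.87 × 0.01 = $16.72
Social Security (OASDI): $1,671.87 × 0.0621 = $103.82
Fitness reimbursement repayment: $18.47
Legal plan premium: $98.09
(Employer's $398.65 toward legal plan premium is not withheld from the employee.)
Total deductions = $83.59 + $311.30 + $48.60 + $14.04 + $16.72 + $103.82 + $18.47 + $98.09 = $694.63
Net pay = $1,671.87 − $694.63 = $977.24

$977.24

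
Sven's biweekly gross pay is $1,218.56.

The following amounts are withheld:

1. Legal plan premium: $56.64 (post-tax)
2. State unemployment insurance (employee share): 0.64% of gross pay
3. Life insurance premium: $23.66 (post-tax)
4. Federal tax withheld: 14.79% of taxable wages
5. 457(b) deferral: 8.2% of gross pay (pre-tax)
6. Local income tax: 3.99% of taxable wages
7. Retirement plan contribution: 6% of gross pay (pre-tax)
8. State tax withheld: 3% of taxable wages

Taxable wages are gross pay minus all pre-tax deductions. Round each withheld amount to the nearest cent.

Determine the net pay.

$729.71

Retirement plan contribution: $1,218.56 × 0.06 = $73.11
457(b) deferral: $1,218.56 × 0.082 = $99.92
Pre-tax total = $73.11 + $99.92 = $173.03
Taxable wages = $1,218.56 − $173.03 = $1,045.53
State tax withheld: $1,045.53 × 0.03 = $31.37
Federal tax withheld: $1,045.53 × 0.1479 = $154.63
Local income tax: $1,045.53 × 0.0399 = $41.72
State unemployment insurance (employee share): $1,218.56 × 0.0064 = $7.80
Life insurance premium: $23.66
Legal plan premium: $56.64
Total deductions = $73.11 + $99.92 + $31.37 + $154.63 + $41.72 + $7.80 + $23.66 + $56.64 = $488.85
Net pay = $1,218.56 − $488.85 = $729.71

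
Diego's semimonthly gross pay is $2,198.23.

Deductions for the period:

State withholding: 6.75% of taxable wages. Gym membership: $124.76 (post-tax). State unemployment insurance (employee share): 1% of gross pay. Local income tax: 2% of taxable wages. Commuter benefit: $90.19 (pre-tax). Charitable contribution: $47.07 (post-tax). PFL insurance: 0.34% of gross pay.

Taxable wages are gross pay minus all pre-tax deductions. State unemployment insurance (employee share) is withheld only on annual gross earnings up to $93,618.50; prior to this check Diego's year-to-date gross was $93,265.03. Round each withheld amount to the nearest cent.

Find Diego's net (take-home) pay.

$1,740.76

Commuter benefit: $90.19
Taxable wages = $2,198.23 − $90.19 = $2,108.04
Local income tax: $2,108.04 × 0.02 = $42.16
State withholding: $2,108.04 × 0.0675 = $142.29
State unemployment insurance (employee share): only $93,618.50 − $93,265.03 = $353.47 of this check is subject → $353.47 × 0.01 = $3.53
PFL insurance: $2,198.23 × 0.0034 = $7.47
Gym membership: $124.76
Charitable contribution: $47.07
Total deductions = $90.19 + $42.16 + $142.29 + $3.53 + $7.47 + $124.76 + $47.07 = $457.47
Net pay = $2,198.23 − $457.47 = $1,740.76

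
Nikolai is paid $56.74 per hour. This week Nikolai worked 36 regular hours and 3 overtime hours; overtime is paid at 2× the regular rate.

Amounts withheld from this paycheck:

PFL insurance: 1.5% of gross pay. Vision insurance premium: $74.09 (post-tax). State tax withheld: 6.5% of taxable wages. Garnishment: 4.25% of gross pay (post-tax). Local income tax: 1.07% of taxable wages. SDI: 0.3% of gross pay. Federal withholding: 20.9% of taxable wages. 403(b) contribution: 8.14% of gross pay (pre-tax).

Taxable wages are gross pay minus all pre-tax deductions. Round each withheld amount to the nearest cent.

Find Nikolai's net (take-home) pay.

Regular pay: 36 × $56.74 = $2,042.64
Overtime pay: 3 × $56.74 × 2 = $340.44
Gross pay = $2,042.64 + $340.44 = $2,383.08
403(b) contribution: $2,383.08 × 0.0814 = $193.98
Taxable wages = $2,383.08 − $193.98 = $2,189.10
Federal withholding: $2,189.10 × 0.209 = $457.52
State tax withheld: $2,189.10 × 0.065 = $142.29
Local income tax: $2,189.10 × 0.0107 = $23.42
SDI: $2,383.08 × 0.003 = $7.15
PFL insurance: $2,383.08 × 0.015 = $35.75
Vision insurance premium: $74.09
Garnishment: $2,383.08 × 0.0425 = $101.28
Total deductions = $193.98 + $457.52 + $142.29 + $23.42 + $7.15 + $35.75 + $74.09 + $101.28 = $1,035.48
Net pay = $2,383.08 − $1,035.48 = $1,347.60

$1,347.60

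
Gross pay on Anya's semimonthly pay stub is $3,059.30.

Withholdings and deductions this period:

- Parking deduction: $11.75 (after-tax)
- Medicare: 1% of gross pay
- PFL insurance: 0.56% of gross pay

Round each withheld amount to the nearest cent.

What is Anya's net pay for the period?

PFL insurance: $3,059.30 × 0.0056 = $17.13
Medicare: $3,059.30 × 0.01 = $30.59
Parking deduction: $11.75
Total deductions = $17.13 + $30.59 + $11.75 = $59.47
Net pay = $3,059.30 − $59.47 = $2,999.83

$2,999.83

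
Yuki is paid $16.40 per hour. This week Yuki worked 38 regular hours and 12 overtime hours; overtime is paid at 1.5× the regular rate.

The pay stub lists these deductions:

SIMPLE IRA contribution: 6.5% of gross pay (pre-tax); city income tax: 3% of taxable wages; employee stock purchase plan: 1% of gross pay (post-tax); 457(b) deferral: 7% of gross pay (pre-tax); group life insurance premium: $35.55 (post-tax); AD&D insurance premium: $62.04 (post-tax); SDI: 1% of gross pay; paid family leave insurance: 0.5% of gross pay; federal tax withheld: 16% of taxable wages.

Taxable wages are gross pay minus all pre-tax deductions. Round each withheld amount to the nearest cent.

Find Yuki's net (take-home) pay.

Regular pay: 38 × $16.40 = $623.20
Overtime pay: 12 × $16.40 × 1.5 = $295.20
Gross pay = $623.20 + $295.20 = $918.40
457(b) deferral: $918.40 × 0.07 = $64.29
SIMPLE IRA contribution: $918.40 × 0.065 = $59.70
Pre-tax total = $64.29 + $59.70 = $123.99
Taxable wages = $918.40 − $123.99 = $794.41
Federal tax withheld: $794.41 × 0.16 = $127.11
City income tax: $794.41 × 0.03 = $23.83
Paid family leave insurance: $918.40 × 0.005 = $4.59
SDI: $918.40 × 0.01 = $9.18
AD&D insurance premium: $62.04
Employee stock purchase plan: $918.40 × 0.01 = $9.18
Group life insurance premium: $35.55
Total deductions = $64.29 + $59.70 + $127.11 + $23.83 + $4.59 + $9.18 + $62.04 + $9.18 + $35.55 = $395.47
Net pay = $918.40 − $395.47 = $522.93

$522.93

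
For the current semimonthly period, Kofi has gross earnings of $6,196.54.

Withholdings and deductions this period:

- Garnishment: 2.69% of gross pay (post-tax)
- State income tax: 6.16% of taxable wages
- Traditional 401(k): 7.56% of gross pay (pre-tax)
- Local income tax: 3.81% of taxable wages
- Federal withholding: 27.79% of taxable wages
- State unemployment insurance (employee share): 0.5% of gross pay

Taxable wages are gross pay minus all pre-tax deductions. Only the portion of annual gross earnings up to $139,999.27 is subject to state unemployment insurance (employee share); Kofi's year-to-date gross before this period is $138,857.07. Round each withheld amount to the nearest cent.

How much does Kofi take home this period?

$3,392.76

Traditional 401(k): $6,196.54 × 0.0756 = $468.46
Taxable wages = $6,196.54 − $468.46 = $5,728.08
Federal withholding: $5,728.08 × 0.2779 = $1,591.83
State income tax: $5,728.08 × 0.0616 = $352.85
Local income tax: $5,728.08 × 0.0381 = $218.24
State unemployment insurance (employee share): only $139,999.27 − $138,857.07 = $1,142.20 of this check is subject → $1,142.20 × 0.005 = $5.71
Garnishment: $6,196.54 × 0.0269 = $166.69
Total deductions = $468.46 + $1,591.83 + $352.85 + $218.24 + $5.71 + $166.69 = $2,803.78
Net pay = $6,196.54 − $2,803.78 = $3,392.76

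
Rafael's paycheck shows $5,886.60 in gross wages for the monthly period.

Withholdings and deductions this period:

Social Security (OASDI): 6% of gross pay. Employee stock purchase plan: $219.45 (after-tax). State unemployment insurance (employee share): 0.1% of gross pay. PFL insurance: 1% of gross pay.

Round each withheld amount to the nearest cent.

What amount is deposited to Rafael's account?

PFL insurance: $5,886.60 × 0.01 = $58.87
Social Security (OASDI): $5,886.60 × 0.06 = $353.20
State unemployment insurance (employee share): $5,886.60 × 0.001 = $5.89
Employee stock purchase plan: $219.45
Total deductions = $58.87 + $353.20 + $5.89 + $219.45 = $637.41
Net pay = $5,886.60 − $637.41 = $5,249.19

$5,249.19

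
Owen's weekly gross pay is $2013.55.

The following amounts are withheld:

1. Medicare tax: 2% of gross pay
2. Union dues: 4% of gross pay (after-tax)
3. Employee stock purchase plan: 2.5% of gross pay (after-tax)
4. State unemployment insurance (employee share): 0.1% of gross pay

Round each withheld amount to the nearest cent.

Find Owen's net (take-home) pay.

$1840.39

Medicare tax: $2013.55 × 0.02 = $40.27
State unemployment insurance (employee share): $2013.55 × 0.001 = $2.01
Employee stock purchase plan: $2013.55 × 0.025 = $50.34
Union dues: $2013.55 × 0.04 = $80.54
Total deductions = $40.27 + $2.01 + $50.34 + $80.54 = $173.16
Net pay = $2013.55 − $173.16 = $1840.39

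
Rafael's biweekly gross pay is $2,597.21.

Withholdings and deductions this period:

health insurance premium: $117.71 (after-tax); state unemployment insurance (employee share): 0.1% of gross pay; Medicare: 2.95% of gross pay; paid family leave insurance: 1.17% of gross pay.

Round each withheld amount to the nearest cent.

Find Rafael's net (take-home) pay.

$2,369.89

Paid family leave insurance: $2,597.21 × 0.0117 = $30.39
State unemployment insurance (employee share): $2,597.21 × 0.001 = $2.60
Medicare: $2,597.21 × 0.0295 = $76.62
Health insurance premium: $117.71
Total deductions = $30.39 + $2.60 + $76.62 + $117.71 = $227.32
Net pay = $2,597.21 − $227.32 = $2,369.89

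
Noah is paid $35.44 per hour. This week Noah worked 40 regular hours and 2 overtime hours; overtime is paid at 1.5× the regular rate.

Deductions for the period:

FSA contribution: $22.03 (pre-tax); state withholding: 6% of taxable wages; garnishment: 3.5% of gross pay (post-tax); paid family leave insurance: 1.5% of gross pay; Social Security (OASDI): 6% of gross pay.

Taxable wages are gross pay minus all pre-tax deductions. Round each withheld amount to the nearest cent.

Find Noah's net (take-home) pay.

$1244.14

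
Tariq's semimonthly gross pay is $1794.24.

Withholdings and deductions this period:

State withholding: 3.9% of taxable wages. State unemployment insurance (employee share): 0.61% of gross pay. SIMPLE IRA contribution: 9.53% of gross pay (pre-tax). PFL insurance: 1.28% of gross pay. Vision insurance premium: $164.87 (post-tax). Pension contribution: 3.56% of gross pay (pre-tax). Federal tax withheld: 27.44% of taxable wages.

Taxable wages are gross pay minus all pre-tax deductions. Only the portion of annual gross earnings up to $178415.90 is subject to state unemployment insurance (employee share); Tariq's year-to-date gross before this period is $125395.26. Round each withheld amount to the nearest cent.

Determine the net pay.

Pension contribution: $1794.24 × 0.0356 = $63.87
SIMPLE IRA contribution: $1794.24 × 0.0953 = $170.99
Pre-tax total = $63.87 + $170.99 = $234.86
Taxable wages = $1794.24 − $234.86 = $1559.38
Federal tax withheld: $1559.38 × 0.2744 = $427.89
State withholding: $1559.38 × 0.039 = $60.82
State unemployment insurance (employee share): cap not yet reached, full $1794.24 is subject → $1794.24 × 0.0061 = $10.94
PFL insurance: $1794.24 × 0.0128 = $22.97
Vision insurance premium: $164.87
Total deductions = $63.87 + $170.99 + $427.89 + $60.82 + $10.94 + $22.97 + $164.87 = $922.35
Net pay = $1794.24 − $922.35 = $871.89

$871.89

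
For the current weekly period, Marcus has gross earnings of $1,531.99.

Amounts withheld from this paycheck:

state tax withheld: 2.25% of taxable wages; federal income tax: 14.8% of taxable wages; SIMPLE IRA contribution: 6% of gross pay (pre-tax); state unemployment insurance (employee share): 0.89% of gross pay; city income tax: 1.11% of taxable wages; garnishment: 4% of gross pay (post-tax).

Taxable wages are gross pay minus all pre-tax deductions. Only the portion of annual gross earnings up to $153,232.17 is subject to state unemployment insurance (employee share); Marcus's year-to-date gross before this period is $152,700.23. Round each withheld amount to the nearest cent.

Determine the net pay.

$1,112.55

SIMPLE IRA contribution: $1,531.99 × 0.06 = $91.92
Taxable wages = $1,531.99 − $91.92 = $1,440.07
City income tax: $1,440.07 × 0.0111 = $15.98
State tax withheld: $1,440.07 × 0.0225 = $32.40
Federal income tax: $1,440.07 × 0.148 = $213.13
State unemployment insurance (employee share): only $153,232.17 − $152,700.23 = $531.94 of this check is subject → $531.94 × 0.0089 = $4.73
Garnishment: $1,531.99 × 0.04 = $61.28
Total deductions = $91.92 + $15.98 + $32.40 + $213.13 + $4.73 + $61.28 = $419.44
Net pay = $1,531.99 − $419.44 = $1,112.55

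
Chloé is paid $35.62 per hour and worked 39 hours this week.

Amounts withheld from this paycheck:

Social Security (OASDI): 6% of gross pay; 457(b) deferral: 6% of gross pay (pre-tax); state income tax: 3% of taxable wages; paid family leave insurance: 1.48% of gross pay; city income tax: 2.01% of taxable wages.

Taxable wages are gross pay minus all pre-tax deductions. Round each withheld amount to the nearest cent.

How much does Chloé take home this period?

Gross pay: 39 × $35.62 = $1,389.18
457(b) deferral: $1,389.18 × 0.06 = $83.35
Taxable wages = $1,389.18 − $83.35 = $1,305.83
State income tax: $1,305.83 × 0.03 = $39.17
City income tax: $1,305.83 × 0.0201 = $26.25
Social Security (OASDI): $1,389.18 × 0.06 = $83.35
Paid family leave insurance: $1,389.18 × 0.0148 = $20.56
Total deductions = $83.35 + $39.17 + $26.25 + $83.35 + $20.56 = $252.68
Net pay = $1,389.18 − $252.68 = $1,136.50

$1,136.50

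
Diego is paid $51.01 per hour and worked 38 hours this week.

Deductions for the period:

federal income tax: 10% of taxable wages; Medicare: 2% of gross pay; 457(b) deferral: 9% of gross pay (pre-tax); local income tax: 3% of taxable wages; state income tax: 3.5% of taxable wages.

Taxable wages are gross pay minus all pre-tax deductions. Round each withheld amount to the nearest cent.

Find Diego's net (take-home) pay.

Gross pay: 38 × $51.01 = $1,938.38
457(b) deferral: $1,938.38 × 0.09 = $174.45
Taxable wages = $1,938.38 − $174.45 = $1,763.93
Federal income tax: $1,763.93 × 0.1 = $176.39
Local income tax: $1,763.93 × 0.03 = $52.92
State income tax: $1,763.93 × 0.035 = $61.74
Medicare: $1,938.38 × 0.02 = $38.77
Total deductions = $174.45 + $176.39 + $52.92 + $61.74 + $38.77 = $504.27
Net pay = $1,938.38 − $504.27 = $1,434.11

$1,434.11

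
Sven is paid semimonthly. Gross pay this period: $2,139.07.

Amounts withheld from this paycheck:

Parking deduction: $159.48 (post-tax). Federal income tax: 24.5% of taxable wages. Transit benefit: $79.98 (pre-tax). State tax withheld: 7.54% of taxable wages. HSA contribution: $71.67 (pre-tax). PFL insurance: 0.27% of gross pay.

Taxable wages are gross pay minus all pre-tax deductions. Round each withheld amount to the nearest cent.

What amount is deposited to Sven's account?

Transit benefit: $79.98
HSA contribution: $71.67
Pre-tax total = $79.98 + $71.67 = $151.65
Taxable wages = $2,139.07 − $151.65 = $1,987.42
State tax withheld: $1,987.42 × 0.0754 = $149.85
Federal income tax: $1,987.42 × 0.245 = $486.92
PFL insurance: $2,139.07 × 0.0027 = $5.78
Parking deduction: $159.48
Total deductions = $79.98 + $71.67 + $149.85 + $486.92 + $5.78 + $159.48 = $953.68
Net pay = $2,139.07 − $953.68 = $1,185.39

$1,185.39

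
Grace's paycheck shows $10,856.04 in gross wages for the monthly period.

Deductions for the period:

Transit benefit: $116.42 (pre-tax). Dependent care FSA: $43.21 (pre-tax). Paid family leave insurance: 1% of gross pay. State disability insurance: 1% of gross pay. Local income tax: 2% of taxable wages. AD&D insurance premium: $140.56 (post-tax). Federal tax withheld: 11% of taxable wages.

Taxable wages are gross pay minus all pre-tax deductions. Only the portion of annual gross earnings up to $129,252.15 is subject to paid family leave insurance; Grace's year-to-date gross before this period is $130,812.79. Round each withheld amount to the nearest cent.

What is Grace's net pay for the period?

$9,056.75

Dependent care FSA: $43.21
Transit benefit: $116.42
Pre-tax total = $43.21 + $116.42 = $159.63
Taxable wages = $10,856.04 − $159.63 = $10,696.41
Local income tax: $10,696.41 × 0.02 = $213.93
Federal tax withheld: $10,696.41 × 0.11 = $1,176.61
Paid family leave insurance: annual cap $129,252.15 already reached (YTD $130,812.79), so $0.00
State disability insurance: $10,856.04 × 0.01 = $108.56
AD&D insurance premium: $140.56
Total deductions = $43.21 + $116.42 + $213.93 + $1,176.61 + $0.00 + $108.56 + $140.56 = $1,799.29
Net pay = $10,856.04 − $1,799.29 = $9,056.75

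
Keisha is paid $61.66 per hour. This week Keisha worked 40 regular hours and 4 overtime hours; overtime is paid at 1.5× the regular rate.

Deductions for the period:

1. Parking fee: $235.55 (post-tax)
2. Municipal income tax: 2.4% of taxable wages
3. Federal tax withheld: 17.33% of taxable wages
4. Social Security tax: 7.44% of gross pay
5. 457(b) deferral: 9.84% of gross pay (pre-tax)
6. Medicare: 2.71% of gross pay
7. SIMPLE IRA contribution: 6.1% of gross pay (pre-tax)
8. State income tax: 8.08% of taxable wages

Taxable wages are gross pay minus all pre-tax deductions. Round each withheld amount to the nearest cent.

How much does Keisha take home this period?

Regular pay: 40 × $61.66 = $2,466.40
Overtime pay: 4 × $61.66 × 1.5 = $369.96
Gross pay = $2,466.40 + $369.96 = $2,836.36
SIMPLE IRA contribution: $2,836.36 × 0.061 = $173.02
457(b) deferral: $2,836.36 × 0.0984 = $279.10
Pre-tax total = $173.02 + $279.10 = $452.12
Taxable wages = $2,836.36 − $452.12 = $2,384.24
Municipal income tax: $2,384.24 × 0.024 = $57.22
State income tax: $2,384.24 × 0.0808 = $192.65
Federal tax withheld: $2,384.24 × 0.1733 = $413.19
Medicare: $2,836.36 × 0.0271 = $76.87
Social Security tax: $2,836.36 × 0.0744 = $211.03
Parking fee: $235.55
Total deductions = $173.02 + $279.10 + $57.22 + $192.65 + $413.19 + $76.87 + $211.03 + $235.55 = $1,638.63
Net pay = $2,836.36 − $1,638.63 = $1,197.73

$1,197.73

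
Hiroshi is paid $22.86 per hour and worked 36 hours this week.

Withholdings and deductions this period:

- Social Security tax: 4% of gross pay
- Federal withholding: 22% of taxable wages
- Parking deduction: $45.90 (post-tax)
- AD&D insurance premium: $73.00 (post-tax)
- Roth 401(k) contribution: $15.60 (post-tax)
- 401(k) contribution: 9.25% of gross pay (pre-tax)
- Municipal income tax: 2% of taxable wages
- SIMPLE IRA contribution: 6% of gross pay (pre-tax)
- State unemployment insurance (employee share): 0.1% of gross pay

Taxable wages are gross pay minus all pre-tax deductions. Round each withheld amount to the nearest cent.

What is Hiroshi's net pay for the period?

$361.83

Gross pay: 36 × $22.86 = $822.96
SIMPLE IRA contribution: $822.96 × 0.06 = $49.38
401(k) contribution: $822.96 × 0.0925 = $76.12
Pre-tax total = $49.38 + $76.12 = $125.50
Taxable wages = $822.96 − $125.50 = $697.46
Municipal income tax: $697.46 × 0.02 = $13.95
Federal withholding: $697.46 × 0.22 = $153.44
State unemployment insurance (employee share): $822.96 × 0.001 = $0.82
Social Security tax: $822.96 × 0.04 = $32.92
AD&D insurance premium: $73.00
Roth 401(k) contribution: $15.60
Parking deduction: $45.90
Total deductions = $49.38 + $76.12 + $13.95 + $153.44 + $0.82 + $32.92 + $73.00 + $15.60 + $45.90 = $461.13
Net pay = $822.96 − $461.13 = $361.83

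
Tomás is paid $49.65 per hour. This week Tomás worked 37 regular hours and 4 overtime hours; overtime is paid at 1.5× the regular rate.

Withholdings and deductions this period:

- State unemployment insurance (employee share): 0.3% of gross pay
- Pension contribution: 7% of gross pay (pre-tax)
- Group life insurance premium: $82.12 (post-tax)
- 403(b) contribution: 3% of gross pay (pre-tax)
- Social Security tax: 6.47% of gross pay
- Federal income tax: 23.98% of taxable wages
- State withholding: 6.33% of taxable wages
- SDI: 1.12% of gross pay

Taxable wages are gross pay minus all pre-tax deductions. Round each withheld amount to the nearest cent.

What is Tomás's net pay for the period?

$1088.50

Regular pay: 37 × $49.65 = $1837.05
Overtime pay: 4 × $49.65 × 1.5 = $297.90
Gross pay = $1837.05 + $297.90 = $2134.95
Pension contribution: $2134.95 × 0.07 = $149.45
403(b) contribution: $2134.95 × 0.03 = $64.05
Pre-tax total = $149.45 + $64.05 = $213.50
Taxable wages = $2134.95 − $213.50 = $1921.45
Federal income tax: $1921.45 × 0.2398 = $460.76
State withholding: $1921.45 × 0.0633 = $121.63
Social Security tax: $2134.95 × 0.0647 = $138.13
State unemployment insurance (employee share): $2134.95 × 0.003 = $6.40
SDI: $2134.95 × 0.0112 = $23.91
Group life insurance premium: $82.12
Total deductions = $149.45 + $64.05 + $460.76 + $121.63 + $138.13 + $6.40 + $23.91 + $82.12 = $1046.45
Net pay = $2134.95 − $1046.45 = $1088.50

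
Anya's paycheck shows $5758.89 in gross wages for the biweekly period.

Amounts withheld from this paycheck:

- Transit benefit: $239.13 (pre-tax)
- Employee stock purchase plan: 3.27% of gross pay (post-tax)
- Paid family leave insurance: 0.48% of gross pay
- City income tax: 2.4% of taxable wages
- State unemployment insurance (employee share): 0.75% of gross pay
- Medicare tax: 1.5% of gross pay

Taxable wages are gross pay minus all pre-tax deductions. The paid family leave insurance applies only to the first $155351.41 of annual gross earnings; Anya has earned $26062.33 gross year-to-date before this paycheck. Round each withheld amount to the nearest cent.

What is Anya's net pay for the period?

$5041.76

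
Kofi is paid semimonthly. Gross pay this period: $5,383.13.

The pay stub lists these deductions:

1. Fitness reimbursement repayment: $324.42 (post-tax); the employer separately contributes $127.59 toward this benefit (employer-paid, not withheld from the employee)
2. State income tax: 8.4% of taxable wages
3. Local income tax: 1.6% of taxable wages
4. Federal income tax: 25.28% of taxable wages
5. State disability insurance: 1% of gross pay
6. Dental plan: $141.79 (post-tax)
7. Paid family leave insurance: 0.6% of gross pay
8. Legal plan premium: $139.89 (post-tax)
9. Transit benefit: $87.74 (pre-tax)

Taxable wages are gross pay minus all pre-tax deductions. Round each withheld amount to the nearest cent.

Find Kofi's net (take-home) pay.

$2,734.95

Transit benefit: $87.74
Taxable wages = $5,383.13 − $87.74 = $5,295.39
State income tax: $5,295.39 × 0.084 = $444.81
Federal income tax: $5,295.39 × 0.2528 = $1,338.67
Local income tax: $5,295.39 × 0.016 = $84.73
Paid family leave insurance: $5,383.13 × 0.006 = $32.30
State disability insurance: $5,383.13 × 0.01 = $53.83
Dental plan: $141.79
Fitness reimbursement repayment: $324.42
Legal plan premium: $139.89
(Employer's $127.59 toward fitness reimbursement repayment is not withheld from the employee.)
Total deductions = $87.74 + $444.81 + $1,338.67 + $84.73 + $32.30 + $53.83 + $141.79 + $324.42 + $139.89 = $2,648.18
Net pay = $5,383.13 − $2,648.18 = $2,734.95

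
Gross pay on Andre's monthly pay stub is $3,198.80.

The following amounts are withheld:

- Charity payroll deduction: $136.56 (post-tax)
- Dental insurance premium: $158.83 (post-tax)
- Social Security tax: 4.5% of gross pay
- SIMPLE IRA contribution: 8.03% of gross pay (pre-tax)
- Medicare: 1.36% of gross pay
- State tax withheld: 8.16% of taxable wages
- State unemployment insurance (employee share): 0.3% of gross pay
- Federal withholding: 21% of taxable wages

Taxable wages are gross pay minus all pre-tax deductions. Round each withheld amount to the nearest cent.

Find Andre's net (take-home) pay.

$1,591.63

SIMPLE IRA contribution: $3,198.80 × 0.0803 = $256.86
Taxable wages = $3,198.80 − $256.86 = $2,941.94
Federal withholding: $2,941.94 × 0.21 = $617.81
State tax withheld: $2,941.94 × 0.0816 = $240.06
State unemployment insurance (employee share): $3,198.80 × 0.003 = $9.60
Medicare: $3,198.80 × 0.0136 = $43.50
Social Security tax: $3,198.80 × 0.045 = $143.95
Charity payroll deduction: $136.56
Dental insurance premium: $158.83
Total deductions = $256.86 + $617.81 + $240.06 + $9.60 + $43.50 + $143.95 + $136.56 + $158.83 = $1,607.17
Net pay = $3,198.80 − $1,607.17 = $1,591.63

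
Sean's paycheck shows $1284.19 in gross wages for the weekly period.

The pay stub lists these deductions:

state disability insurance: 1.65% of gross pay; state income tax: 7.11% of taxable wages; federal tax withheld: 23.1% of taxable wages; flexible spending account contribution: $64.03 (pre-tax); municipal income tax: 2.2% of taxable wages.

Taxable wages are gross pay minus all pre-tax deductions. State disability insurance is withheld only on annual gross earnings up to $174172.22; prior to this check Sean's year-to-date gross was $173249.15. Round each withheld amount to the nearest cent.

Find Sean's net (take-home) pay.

Flexible spending account contribution: $64.03
Taxable wages = $1284.19 − $64.03 = $1220.16
State income tax: $1220.16 × 0.0711 = $86.75
Federal tax withheld: $1220.16 × 0.231 = $281.86
Municipal income tax: $1220.16 × 0.022 = $26.84
State disability insurance: only $174172.22 − $173249.15 = $923.07 of this check is subject → $923.07 × 0.0165 = $15.23
Total deductions = $64.03 + $86.75 + $281.86 + $26.84 + $15.23 = $474.71
Net pay = $1284.19 − $474.71 = $809.48

$809.48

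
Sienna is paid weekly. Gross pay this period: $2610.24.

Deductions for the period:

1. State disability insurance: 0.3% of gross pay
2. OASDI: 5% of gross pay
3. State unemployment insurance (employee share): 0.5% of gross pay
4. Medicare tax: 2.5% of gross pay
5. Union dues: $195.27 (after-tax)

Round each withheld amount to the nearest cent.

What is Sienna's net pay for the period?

$2198.32

State disability insurance: $2610.24 × 0.003 = $7.83
State unemployment insurance (employee share): $2610.24 × 0.005 = $13.05
OASDI: $2610.24 × 0.05 = $130.51
Medicare tax: $2610.24 × 0.025 = $65.26
Union dues: $195.27
Total deductions = $7.83 + $13.05 + $130.51 + $65.26 + $195.27 = $411.92
Net pay = $2610.24 − $411.92 = $2198.32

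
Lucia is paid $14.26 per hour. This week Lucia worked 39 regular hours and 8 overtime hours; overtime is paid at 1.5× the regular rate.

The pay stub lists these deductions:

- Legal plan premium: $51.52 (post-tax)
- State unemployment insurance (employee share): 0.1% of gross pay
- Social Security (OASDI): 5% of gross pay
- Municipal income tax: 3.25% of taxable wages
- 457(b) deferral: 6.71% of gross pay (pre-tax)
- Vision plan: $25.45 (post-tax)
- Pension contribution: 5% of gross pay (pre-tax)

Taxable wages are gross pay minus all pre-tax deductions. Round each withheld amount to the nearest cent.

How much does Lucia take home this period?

$507.17

Regular pay: 39 × $14.26 = $556.14
Overtime pay: 8 × $14.26 × 1.5 = $171.12
Gross pay = $556.14 + $171.12 = $727.26
Pension contribution: $727.26 × 0.05 = $36.36
457(b) deferral: $727.26 × 0.0671 = $48.80
Pre-tax total = $36.36 + $48.80 = $85.16
Taxable wages = $727.26 − $85.16 = $642.10
Municipal income tax: $642.10 × 0.0325 = $20.87
State unemployment insurance (employee share): $727.26 × 0.001 = $0.73
Social Security (OASDI): $727.26 × 0.05 = $36.36
Vision plan: $25.45
Legal plan premium: $51.52
Total deductions = $36.36 + $48.80 + $20.87 + $0.73 + $36.36 + $25.45 + $51.52 = $220.09
Net pay = $727.26 − $220.09 = $507.17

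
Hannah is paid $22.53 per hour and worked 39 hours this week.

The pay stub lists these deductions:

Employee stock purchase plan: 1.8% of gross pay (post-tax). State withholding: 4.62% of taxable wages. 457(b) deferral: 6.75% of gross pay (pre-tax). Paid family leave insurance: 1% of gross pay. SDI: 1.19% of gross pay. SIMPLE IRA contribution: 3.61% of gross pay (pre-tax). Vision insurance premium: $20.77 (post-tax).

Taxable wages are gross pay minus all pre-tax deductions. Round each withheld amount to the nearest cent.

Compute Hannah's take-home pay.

Gross pay: 39 × $22.53 = $878.67
SIMPLE IRA contribution: $878.67 × 0.0361 = $31.72
457(b) deferral: $878.67 × 0.0675 = $59.31
Pre-tax total = $31.72 + $59.31 = $91.03
Taxable wages = $878.67 − $91.03 = $787.64
State withholding: $787.64 × 0.0462 = $36.39
SDI: $878.67 × 0.0119 = $10.46
Paid family leave insurance: $878.67 × 0.01 = $8.79
Vision insurance premium: $20.77
Employee stock purchase plan: $878.67 × 0.018 = $15.82
Total deductions = $31.72 + $59.31 + $36.39 + $10.46 + $8.79 + $20.77 + $15.82 = $183.26
Net pay = $878.67 − $183.26 = $695.41

$695.41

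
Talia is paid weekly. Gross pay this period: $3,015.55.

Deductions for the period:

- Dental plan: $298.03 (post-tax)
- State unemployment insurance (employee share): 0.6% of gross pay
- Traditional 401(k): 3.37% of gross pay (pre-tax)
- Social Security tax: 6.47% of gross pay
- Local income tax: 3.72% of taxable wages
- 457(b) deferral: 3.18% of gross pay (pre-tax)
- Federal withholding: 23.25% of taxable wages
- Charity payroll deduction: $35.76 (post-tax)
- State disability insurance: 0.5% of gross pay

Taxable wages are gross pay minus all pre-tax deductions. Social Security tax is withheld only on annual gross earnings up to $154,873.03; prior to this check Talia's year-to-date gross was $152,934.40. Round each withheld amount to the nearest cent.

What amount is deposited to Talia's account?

$1,565.63

457(b) deferral: $3,015.55 × 0.0318 = $95.89
Traditional 401(k): $3,015.55 × 0.0337 = $101.62
Pre-tax total = $95.89 + $101.62 = $197.51
Taxable wages = $3,015.55 − $197.51 = $2,818.04
Federal withholding: $2,818.04 × 0.2325 = $655.19
Local income tax: $2,818.04 × 0.0372 = $104.83
State disability insurance: $3,015.55 × 0.005 = $15.08
State unemployment insurance (employee share): $3,015.55 × 0.006 = $18.09
Social Security tax: only $154,873.03 − $152,934.40 = $1,938.63 of this check is subject → $1,938.63 × 0.0647 = $125.43
Charity payroll deduction: $35.76
Dental plan: $298.03
Total deductions = $95.89 + $101.62 + $655.19 + $104.83 + $15.08 + $18.09 + $125.43 + $35.76 + $298.03 = $1,449.92
Net pay = $3,015.55 − $1,449.92 = $1,565.63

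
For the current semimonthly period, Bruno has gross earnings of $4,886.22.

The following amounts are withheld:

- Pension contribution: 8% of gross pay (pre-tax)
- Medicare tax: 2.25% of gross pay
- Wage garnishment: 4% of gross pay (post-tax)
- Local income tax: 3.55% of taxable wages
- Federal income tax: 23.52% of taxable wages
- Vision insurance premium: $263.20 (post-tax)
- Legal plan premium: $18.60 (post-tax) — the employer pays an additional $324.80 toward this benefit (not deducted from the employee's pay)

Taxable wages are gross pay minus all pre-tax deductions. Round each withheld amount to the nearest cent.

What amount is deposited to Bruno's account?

$2,691.25

Pension contribution: $4,886.22 × 0.08 = $390.90
Taxable wages = $4,886.22 − $390.90 = $4,495.32
Local income tax: $4,495.32 × 0.0355 = $159.58
Federal income tax: $4,495.32 × 0.2352 = $1,057.30
Medicare tax: $4,886.22 × 0.0225 = $109.94
Wage garnishment: $4,886.22 × 0.04 = $195.45
Legal plan premium: $18.60
Vision insurance premium: $263.20
(Employer's $324.80 toward legal plan premium is not withheld from the employee.)
Total deductions = $390.90 + $159.58 + $1,057.30 + $109.94 + $195.45 + $18.60 + $263.20 = $2,194.97
Net pay = $4,886.22 − $2,194.97 = $2,691.25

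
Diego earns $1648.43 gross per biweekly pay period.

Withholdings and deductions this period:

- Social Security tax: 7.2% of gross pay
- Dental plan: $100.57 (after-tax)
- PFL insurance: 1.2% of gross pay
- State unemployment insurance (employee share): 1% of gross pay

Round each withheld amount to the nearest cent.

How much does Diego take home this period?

$1392.91

State unemployment insurance (employee share): $1648.43 × 0.01 = $16.48
PFL insurance: $1648.43 × 0.012 = $19.78
Social Security tax: $1648.43 × 0.072 = $118.69
Dental plan: $100.57
Total deductions = $16.48 + $19.78 + $118.69 + $100.57 = $255.52
Net pay = $1648.43 − $255.52 = $1392.91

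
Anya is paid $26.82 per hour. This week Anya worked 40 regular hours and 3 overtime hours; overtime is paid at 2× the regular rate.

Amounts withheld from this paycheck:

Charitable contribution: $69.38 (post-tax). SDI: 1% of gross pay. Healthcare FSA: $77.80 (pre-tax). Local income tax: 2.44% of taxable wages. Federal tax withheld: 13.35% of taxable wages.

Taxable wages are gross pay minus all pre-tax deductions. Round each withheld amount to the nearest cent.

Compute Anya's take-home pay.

$891.68

Regular pay: 40 × $26.82 = $1,072.80
Overtime pay: 3 × $26.82 × 2 = $160.92
Gross pay = $1,072.80 + $160.92 = $1,233.72
Healthcare FSA: $77.80
Taxable wages = $1,233.72 − $77.80 = $1,155.92
Federal tax withheld: $1,155.92 × 0.1335 = $154.32
Local income tax: $1,155.92 × 0.0244 = $28.20
SDI: $1,233.72 × 0.01 = $12.34
Charitable contribution: $69.38
Total deductions = $77.80 + $154.32 + $28.20 + $12.34 + $69.38 = $342.04
Net pay = $1,233.72 − $342.04 = $891.68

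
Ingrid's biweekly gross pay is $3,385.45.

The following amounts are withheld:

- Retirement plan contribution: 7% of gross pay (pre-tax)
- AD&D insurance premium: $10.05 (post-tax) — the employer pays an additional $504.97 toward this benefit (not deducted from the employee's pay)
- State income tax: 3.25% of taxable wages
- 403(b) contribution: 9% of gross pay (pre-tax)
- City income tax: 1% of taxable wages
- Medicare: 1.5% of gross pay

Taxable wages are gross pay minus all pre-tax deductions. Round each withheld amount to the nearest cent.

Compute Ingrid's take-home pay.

Retirement plan contribution: $3,385.45 × 0.07 = $236.98
403(b) contribution: $3,385.45 × 0.09 = $304.69
Pre-tax total = $236.98 + $304.69 = $541.67
Taxable wages = $3,385.45 − $541.67 = $2,843.78
City income tax: $2,843.78 × 0.01 = $28.44
State income tax: $2,843.78 × 0.0325 = $92.42
Medicare: $3,385.45 × 0.015 = $50.78
AD&D insurance premium: $10.05
(Employer's $504.97 toward AD&D insurance premium is not withheld from the employee.)
Total deductions = $236.98 + $304.69 + $28.44 + $92.42 + $50.78 + $10.05 = $723.36
Net pay = $3,385.45 − $723.36 = $2,662.09

$2,662.09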